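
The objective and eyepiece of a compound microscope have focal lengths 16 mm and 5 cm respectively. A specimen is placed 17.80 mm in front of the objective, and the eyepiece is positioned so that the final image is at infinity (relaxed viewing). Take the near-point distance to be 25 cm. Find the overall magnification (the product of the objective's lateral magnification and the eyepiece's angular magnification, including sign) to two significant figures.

Convert to cm: f_obj = 16 mm = 1.6 cm; d_o = 17.80 mm = 1.78 cm.
Objective: 1/d_i = 1/f_obj - 1/d_o = 1/1.6 - 1/1.78 = 0.06320 cm^-1, so d_i = 15.822 cm.
m_obj = -d_i/d_o = -15.822/1.78 = -8.889.
Eyepiece angular magnification (image at infinity): M_eye = D/f_e = 25/5 = 5.000.
Overall M = m_obj x M_eye = (-8.889)(5.000) = -44.44.

-44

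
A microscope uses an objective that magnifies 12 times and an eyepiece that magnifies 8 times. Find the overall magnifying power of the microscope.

96

The overall magnification of a compound microscope is the product of the objective and eyepiece magnifications:
M = M_obj x M_eye = 12 x 8 = 96.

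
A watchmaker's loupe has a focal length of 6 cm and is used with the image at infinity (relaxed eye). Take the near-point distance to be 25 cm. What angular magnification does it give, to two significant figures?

M = D/f = 25/6 = 4.167.

4.2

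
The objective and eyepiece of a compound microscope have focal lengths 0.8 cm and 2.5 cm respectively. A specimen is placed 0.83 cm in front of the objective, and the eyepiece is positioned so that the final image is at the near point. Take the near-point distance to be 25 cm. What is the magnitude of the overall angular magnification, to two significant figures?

Objective: 1/d_i = 1/f_obj - 1/d_o = 1/0.8 - 1/0.83 = 0.04518 cm^-1, so d_i = 22.133 cm.
m_obj = -d_i/d_o = -22.133/0.83 = -26.667.
Eyepiece angular magnification (image at near point): M_eye = 1 + D/f_e = 1 + 25/2.5 = 11.000.
Overall M = m_obj x M_eye = (-26.667)(11.000) = -293.33.
|M| = 293.33.

290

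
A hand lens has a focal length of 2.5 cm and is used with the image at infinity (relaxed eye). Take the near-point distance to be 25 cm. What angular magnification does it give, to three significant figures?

M = D/f = 25/2.5 = 10.000.

10.0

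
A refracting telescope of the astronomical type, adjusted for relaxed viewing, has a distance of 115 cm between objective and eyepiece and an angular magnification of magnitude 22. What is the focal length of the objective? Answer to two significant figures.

In normal adjustment the tube length equals f_obj + f_eye and |M| = f_obj/f_eye.
So f_obj = 22 f_eye and 22 f_eye + f_eye = 115 cm, giving f_eye = 115/23 = 5.000 cm and f_obj = 110.000 cm.

110 cm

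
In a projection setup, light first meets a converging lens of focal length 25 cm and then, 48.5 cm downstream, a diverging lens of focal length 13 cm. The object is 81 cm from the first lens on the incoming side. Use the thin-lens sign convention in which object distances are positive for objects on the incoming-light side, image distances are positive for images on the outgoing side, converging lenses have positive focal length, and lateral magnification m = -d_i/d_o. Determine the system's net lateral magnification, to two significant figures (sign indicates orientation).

-0.23

First lens: d_i1 = 1/(1/25 - 1/81) = 36.161 cm.
m_1 = -(36.161)/81 = -0.4464.
That image sits 12.339 cm in front of the second lens, so d_o2 = 12.339 cm.
Second lens: d_i2 = 1/(1/(-13) - 1/(12.339)) = -6.331 cm.
m_2 = -(-6.331)/(12.339) = 0.5130.
The system's lateral magnification is m_1 m_2 = (-0.4464)(0.5130) = -0.2290.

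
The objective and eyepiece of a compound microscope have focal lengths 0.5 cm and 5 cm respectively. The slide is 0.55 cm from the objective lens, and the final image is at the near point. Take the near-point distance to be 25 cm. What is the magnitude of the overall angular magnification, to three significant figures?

60.0

Objective: 1/d_i = 1/f_obj - 1/d_o = 1/0.5 - 1/0.55 = 0.18182 cm^-1, so d_i = 5.500 cm.
m_obj = -d_i/d_o = -5.500/0.55 = -10.000.
Eyepiece angular magnification (image at near point): M_eye = 1 + D/f_e = 1 + 25/5 = 6.000.
Overall M = m_obj x M_eye = (-10.000)(6.000) = -60.00.
|M| = 60.00.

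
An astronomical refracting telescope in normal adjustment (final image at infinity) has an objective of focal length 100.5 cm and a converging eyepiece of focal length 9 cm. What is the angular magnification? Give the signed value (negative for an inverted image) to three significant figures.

-11.2

M = -f_obj/f_eye = -100.5/(9) = -11.167.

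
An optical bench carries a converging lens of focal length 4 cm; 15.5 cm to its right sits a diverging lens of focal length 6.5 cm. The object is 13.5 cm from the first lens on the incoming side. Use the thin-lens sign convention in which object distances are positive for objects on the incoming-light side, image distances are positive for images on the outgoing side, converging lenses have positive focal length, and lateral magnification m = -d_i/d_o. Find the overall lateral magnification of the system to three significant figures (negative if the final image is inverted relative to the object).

First lens: d_i1 = 1/(1/4 - 1/13.5) = 5.684 cm.
m_1 = -(5.684)/13.5 = -0.4211.
The intermediate image is 5.684 cm to the right of lens 1, so d_o2 = L - d_i1 = 15.5 - 5.684 = 9.816 cm.
Second lens: d_i2 = 1/(1/(-6.5) - 1/(9.816)) = -3.910 cm.
m_2 = -(-3.910)/(9.816) = 0.3984.
Total m = m_1 x m_2 = (-0.4211)(0.3984) = -0.1677.

-0.168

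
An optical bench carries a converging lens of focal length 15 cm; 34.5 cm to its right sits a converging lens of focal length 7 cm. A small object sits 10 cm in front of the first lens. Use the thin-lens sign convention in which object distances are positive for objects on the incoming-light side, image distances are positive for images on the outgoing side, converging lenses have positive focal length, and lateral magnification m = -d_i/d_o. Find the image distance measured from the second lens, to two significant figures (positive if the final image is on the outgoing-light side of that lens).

7.9 cm

Applying the thin-lens equation to the first lens, 1/15 = 1/10 + 1/d_i1, which gives d_i1 = -30.000 cm.
With d_i1 < 0 the first image is virtual and lies on the object side; the object distance for lens 2 is d_o2 = 34.5 - (-30.000) = 64.500 cm.
Applying the thin-lens equation again with f_2 = 7 cm and d_o2 = 64.500 cm gives d_i2 = 7.852 cm.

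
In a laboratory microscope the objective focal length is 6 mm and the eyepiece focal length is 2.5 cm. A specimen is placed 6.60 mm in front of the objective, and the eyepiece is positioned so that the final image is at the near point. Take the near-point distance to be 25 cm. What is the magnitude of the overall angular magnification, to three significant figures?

Convert to cm: f_obj = 6 mm = 0.6 cm; d_o = 6.60 mm = 0.66 cm.
Objective: 1/d_i = 1/f_obj - 1/d_o = 1/0.6 - 1/0.66 = 0.15152 cm^-1, so d_i = 6.600 cm.
m_obj = -d_i/d_o = -6.600/0.66 = -10.000.
Eyepiece angular magnification (image at near point): M_eye = 1 + D/f_e = 1 + 25/2.5 = 11.000.
Overall M = m_obj x M_eye = (-10.000)(11.000) = -110.00.
|M| = 110.00.

110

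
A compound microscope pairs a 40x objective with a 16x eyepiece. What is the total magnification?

The overall magnification of a compound microscope is the product of the objective and eyepiece magnifications:
M = M_obj x M_eye = 40 x 16 = 640.

640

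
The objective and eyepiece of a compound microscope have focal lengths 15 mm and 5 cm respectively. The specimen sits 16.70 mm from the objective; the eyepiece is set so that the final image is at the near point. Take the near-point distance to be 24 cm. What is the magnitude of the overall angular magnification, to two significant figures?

51

Convert to cm: f_obj = 15 mm = 1.5 cm; d_o = 16.70 mm = 1.67 cm.
Objective: 1/d_i = 1/f_obj - 1/d_o = 1/1.5 - 1/1.67 = 0.06786 cm^-1, so d_i = 14.735 cm.
m_obj = -d_i/d_o = -14.735/1.67 = -8.824.
Eyepiece angular magnification (image at near point): M_eye = 1 + D/f_e = 1 + 24/5 = 5.800.
Overall M = m_obj x M_eye = (-8.824)(5.800) = -51.18.
|M| = 51.18.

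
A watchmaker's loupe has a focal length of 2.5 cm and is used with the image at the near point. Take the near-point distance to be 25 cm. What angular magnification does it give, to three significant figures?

11.0

M = 1 + D/f = 1 + 25/2.5 = 11.000.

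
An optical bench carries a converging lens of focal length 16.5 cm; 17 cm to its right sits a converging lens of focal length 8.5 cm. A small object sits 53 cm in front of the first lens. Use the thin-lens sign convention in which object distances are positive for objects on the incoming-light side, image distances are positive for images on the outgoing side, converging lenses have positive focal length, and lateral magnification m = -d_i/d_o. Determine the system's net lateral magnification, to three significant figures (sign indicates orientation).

-0.249

Lens 1: 1/d_i1 = 1/f_1 - 1/d_o1 = 1/16.5 - 1/53 = 0.04174 cm^-1, so d_i1 = 23.959 cm.
m_1 = -(23.959)/53 = -0.4521.
Since 23.959 cm > 17 cm, the first image lies past the second lens and serves as a virtual object: d_o2 = L - d_i1 = -6.959 cm.
Lens 2: 1/d_i2 = 1/f_2 - 1/d_o2 = 1/8.5 - 1/(-6.959) = 0.26135 cm^-1, so d_i2 = 3.826 cm.
m_2 = -(3.826)/(-6.959) = 0.5498.
Total m = m_1 x m_2 = (-0.4521)(0.5498) = -0.2486.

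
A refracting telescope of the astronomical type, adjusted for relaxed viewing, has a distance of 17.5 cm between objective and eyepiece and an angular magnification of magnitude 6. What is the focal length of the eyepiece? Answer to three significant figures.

2.50 cm

In normal adjustment the tube length equals f_obj + f_eye and |M| = f_obj/f_eye.
So f_obj = 6 f_eye and 6 f_eye + f_eye = 17.5 cm, giving f_eye = 17.5/7 = 2.500 cm and f_obj = 15.000 cm.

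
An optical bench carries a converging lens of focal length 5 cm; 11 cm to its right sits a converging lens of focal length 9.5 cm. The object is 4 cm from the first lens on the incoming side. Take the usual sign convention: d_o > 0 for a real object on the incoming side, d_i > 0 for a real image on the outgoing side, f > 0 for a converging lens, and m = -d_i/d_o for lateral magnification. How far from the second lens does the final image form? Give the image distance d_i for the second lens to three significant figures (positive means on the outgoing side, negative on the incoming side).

First lens: d_i1 = 1/(1/5 - 1/4) = -20.000 cm.
The intermediate image is virtual, 20.000 cm to the left of lens 1, so d_o2 = L - d_i1 = 11 - (-20.000) = 31.000 cm.
Second lens: d_i2 = 1/(1/9.5 - 1/(31.000)) = 13.698 cm.

13.7 cm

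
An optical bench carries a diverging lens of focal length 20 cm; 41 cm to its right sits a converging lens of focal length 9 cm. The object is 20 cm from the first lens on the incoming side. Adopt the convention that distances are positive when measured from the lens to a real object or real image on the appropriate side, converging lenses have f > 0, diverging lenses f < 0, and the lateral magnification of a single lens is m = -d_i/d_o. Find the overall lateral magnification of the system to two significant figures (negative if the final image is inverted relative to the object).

-0.11

First lens: d_i1 = 1/(1/(-20) - 1/20) = -10.000 cm.
m_1 = -(-10.000)/20 = 0.5000.
With d_i1 < 0 the first image is virtual and lies on the object side; the object distance for lens 2 is d_o2 = 41 - (-10.000) = 51.000 cm.
Second lens: d_i2 = 1/(1/9 - 1/(51.000)) = 10.929 cm.
m_2 = -(10.929)/(51.000) = -0.2143.
The system's lateral magnification is m_1 m_2 = (0.5000)(-0.2143) = -0.1071.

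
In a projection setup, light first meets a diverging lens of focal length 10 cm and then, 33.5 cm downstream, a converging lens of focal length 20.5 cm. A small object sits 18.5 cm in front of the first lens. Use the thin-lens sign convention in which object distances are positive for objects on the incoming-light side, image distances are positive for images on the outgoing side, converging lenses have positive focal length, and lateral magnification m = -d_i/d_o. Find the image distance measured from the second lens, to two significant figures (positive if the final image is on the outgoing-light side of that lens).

Applying the thin-lens equation to the first lens, 1/(-10) = 1/18.5 + 1/d_i1, which gives d_i1 = -6.491 cm.
With d_i1 < 0 the first image is virtual and lies on the object side; the object distance for lens 2 is d_o2 = 33.5 - (-6.491) = 39.991 cm.
Applying the thin-lens equation again with f_2 = 20.5 cm and d_o2 = 39.991 cm gives d_i2 = 42.061 cm.

42 cm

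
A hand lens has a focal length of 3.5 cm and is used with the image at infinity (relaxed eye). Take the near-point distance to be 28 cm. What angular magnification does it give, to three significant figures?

8.00

M = D/f = 28/3.5 = 8.000.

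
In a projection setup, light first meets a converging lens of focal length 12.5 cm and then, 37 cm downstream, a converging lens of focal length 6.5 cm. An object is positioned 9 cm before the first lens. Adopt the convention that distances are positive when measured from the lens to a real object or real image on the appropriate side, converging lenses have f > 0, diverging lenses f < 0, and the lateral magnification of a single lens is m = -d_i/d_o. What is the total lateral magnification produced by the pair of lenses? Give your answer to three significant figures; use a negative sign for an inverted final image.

-0.371

Applying the thin-lens equation to the first lens, 1/12.5 = 1/9 + 1/d_i1, which gives d_i1 = -32.143 cm.
Its lateral magnification is m_1 = -d_i1/d_o1 = -(-32.143)/9 = 3.5714.
The intermediate image is virtual, 32.143 cm to the left of lens 1, so d_o2 = L - d_i1 = 37 - (-32.143) = 69.143 cm.
Applying the thin-lens equation again with f_2 = 6.5 cm and d_o2 = 69.143 cm gives d_i2 = 7.174 cm.
m_2 = -(7.174)/(69.143) = -0.1038.
The system's lateral magnification is m_1 m_2 = (3.5714)(-0.1038) = -0.3706.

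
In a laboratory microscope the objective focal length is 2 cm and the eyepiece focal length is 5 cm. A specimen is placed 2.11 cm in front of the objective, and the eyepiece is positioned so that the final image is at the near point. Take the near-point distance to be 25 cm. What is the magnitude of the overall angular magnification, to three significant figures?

109

Objective: 1/d_i = 1/f_obj - 1/d_o = 1/2 - 1/2.11 = 0.02607 cm^-1, so d_i = 38.364 cm.
m_obj = -d_i/d_o = -38.364/2.11 = -18.182.
Eyepiece angular magnification (image at near point): M_eye = 1 + D/f_e = 1 + 25/5 = 6.000.
Overall M = m_obj x M_eye = (-18.182)(6.000) = -109.09.
|M| = 109.09.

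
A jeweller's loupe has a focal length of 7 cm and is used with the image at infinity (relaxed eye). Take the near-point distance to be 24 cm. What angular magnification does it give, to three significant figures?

3.43

M = D/f = 24/7 = 3.429.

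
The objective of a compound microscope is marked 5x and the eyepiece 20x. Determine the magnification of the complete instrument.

100

The overall magnification of a compound microscope is the product of the objective and eyepiece magnifications:
M = M_obj x M_eye = 5 x 20 = 100.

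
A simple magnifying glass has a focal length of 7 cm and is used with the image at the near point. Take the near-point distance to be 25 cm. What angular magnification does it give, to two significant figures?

M = 1 + D/f = 1 + 25/7 = 4.571.

4.6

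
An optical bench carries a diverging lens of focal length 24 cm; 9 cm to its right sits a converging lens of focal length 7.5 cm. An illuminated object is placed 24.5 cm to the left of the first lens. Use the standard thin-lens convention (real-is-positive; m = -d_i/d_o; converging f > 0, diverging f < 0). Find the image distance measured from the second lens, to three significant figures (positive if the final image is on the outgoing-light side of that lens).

First lens: d_i1 = 1/(1/(-24) - 1/24.5) = -12.124 cm.
The intermediate image is virtual, 12.124 cm to the left of lens 1, so d_o2 = L - d_i1 = 9 - (-12.124) = 21.124 cm.
Second lens: d_i2 = 1/(1/7.5 - 1/(21.124)) = 11.629 cm.

11.6 cm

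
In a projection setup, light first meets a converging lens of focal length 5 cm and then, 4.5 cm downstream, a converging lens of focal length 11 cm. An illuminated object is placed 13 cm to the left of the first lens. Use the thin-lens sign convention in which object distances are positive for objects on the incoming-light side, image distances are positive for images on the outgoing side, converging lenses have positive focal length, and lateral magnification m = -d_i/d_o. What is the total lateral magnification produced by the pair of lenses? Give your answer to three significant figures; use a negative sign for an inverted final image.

-0.470

Lens 1: 1/d_i1 = 1/f_1 - 1/d_o1 = 1/5 - 1/13 = 0.12308 cm^-1, so d_i1 = 8.125 cm.
m_1 = -(8.125)/13 = -0.6250.
This image would form 8.125 cm past lens 1, i.e. 3.625 cm beyond lens 2, so it is a virtual object for lens 2: d_o2 = 4.5 - 8.125 = -3.625 cm.
Lens 2: 1/d_i2 = 1/f_2 - 1/d_o2 = 1/11 - 1/(-3.625) = 0.36677 cm^-1, so d_i2 = 2.726 cm.
m_2 = -(2.726)/(-3.625) = 0.7521.
Overall magnification: m = m_1 m_2 = -0.4701.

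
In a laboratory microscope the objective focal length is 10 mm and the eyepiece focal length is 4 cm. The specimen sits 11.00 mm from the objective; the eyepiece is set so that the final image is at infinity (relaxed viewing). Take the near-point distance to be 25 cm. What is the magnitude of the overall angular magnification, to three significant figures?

Convert to cm: f_obj = 10 mm = 1 cm; d_o = 11.00 mm = 1.10 cm.
Objective: 1/d_i = 1/f_obj - 1/d_o = 1/1 - 1/1.10 = 0.09091 cm^-1, so d_i = 11.000 cm.
m_obj = -d_i/d_o = -11.000/1.10 = -10.000.
Eyepiece angular magnification (image at infinity): M_eye = D/f_e = 25/4 = 6.250.
Overall M = m_obj x M_eye = (-10.000)(6.250) = -62.50.
|M| = 62.50.

62.5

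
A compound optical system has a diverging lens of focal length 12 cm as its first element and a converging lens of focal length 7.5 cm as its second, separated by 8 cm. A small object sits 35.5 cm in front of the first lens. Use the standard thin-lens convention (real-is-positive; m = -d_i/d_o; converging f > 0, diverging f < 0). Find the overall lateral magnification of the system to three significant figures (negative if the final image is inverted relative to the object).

Applying the thin-lens equation to the first lens, 1/(-12) = 1/35.5 + 1/d_i1, which gives d_i1 = -8.968 cm.
Its lateral magnification is m_1 = -d_i1/d_o1 = -(-8.968)/35.5 = 0.2526.
The intermediate image is virtual, 8.968 cm to the left of lens 1, so d_o2 = L - d_i1 = 8 - (-8.968) = 16.968 cm.
Applying the thin-lens equation again with f_2 = 7.5 cm and d_o2 = 16.968 cm gives d_i2 = 13.441 cm.
m_2 = -(13.441)/(16.968) = -0.7921.
Total m = m_1 x m_2 = (0.2526)(-0.7921) = -0.2001.

-0.200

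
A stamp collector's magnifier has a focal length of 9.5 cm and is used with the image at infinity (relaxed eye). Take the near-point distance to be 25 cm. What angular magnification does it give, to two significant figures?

2.6

M = D/f = 25/9.5 = 2.632.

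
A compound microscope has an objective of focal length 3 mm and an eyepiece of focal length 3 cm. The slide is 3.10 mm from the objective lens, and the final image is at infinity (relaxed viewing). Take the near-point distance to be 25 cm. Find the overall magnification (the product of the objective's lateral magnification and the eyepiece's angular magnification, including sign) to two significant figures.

-250

Convert to cm: f_obj = 3 mm = 0.3 cm; d_o = 3.10 mm = 0.31 cm.
Objective: 1/d_i = 1/f_obj - 1/d_o = 1/0.3 - 1/0.31 = 0.10753 cm^-1, so d_i = 9.300 cm.
m_obj = -d_i/d_o = -9.300/0.31 = -30.000.
Eyepiece angular magnification (image at infinity): M_eye = D/f_e = 25/3 = 8.333.
Overall M = m_obj x M_eye = (-30.000)(8.333) = -250.00.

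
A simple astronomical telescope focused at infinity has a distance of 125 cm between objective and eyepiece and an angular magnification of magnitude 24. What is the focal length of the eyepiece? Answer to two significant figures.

5.0 cm

In normal adjustment the tube length equals f_obj + f_eye and |M| = f_obj/f_eye.
So f_obj = 24 f_eye and 24 f_eye + f_eye = 125 cm, giving f_eye = 125/25 = 5.000 cm and f_obj = 120.000 cm.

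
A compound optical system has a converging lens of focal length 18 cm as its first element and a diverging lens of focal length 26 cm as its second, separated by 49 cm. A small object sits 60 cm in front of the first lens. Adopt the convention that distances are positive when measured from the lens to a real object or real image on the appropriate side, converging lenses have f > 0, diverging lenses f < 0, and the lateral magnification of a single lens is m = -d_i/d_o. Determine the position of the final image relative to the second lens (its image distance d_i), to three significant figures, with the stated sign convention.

Lens 1: 1/d_i1 = 1/f_1 - 1/d_o1 = 1/18 - 1/60 = 0.03889 cm^-1, so d_i1 = 25.714 cm.
Object distance for lens 2: d_o2 = 49 - 25.714 = 23.286 cm.
Lens 2: 1/d_i2 = 1/f_2 - 1/d_o2 = 1/(-26) - 1/(23.286) = -0.08141 cm^-1, so d_i2 = -12.284 cm.

-12.3 cm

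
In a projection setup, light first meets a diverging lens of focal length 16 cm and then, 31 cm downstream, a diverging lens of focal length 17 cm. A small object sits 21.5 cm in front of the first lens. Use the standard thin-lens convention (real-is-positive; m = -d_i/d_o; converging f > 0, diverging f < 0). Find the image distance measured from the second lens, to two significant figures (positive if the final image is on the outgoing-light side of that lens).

-12 cm

First lens: d_i1 = 1/(1/(-16) - 1/21.5) = -9.173 cm.
With d_i1 < 0 the first image is virtual and lies on the object side; the object distance for lens 2 is d_o2 = 31 - (-9.173) = 40.173 cm.
Second lens: d_i2 = 1/(1/(-17) - 1/(40.173)) = -11.945 cm.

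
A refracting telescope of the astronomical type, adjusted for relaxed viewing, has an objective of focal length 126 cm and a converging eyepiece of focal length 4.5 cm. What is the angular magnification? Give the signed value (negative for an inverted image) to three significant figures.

-28.0

M = -f_obj/f_eye = -126/(4.5) = -28.000.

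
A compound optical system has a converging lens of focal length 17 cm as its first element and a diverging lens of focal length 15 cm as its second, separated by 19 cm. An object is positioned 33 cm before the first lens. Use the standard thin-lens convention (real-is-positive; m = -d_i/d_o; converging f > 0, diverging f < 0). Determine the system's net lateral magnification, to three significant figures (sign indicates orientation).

First lens: d_i1 = 1/(1/17 - 1/33) = 35.062 cm.
m_1 = -(35.062)/33 = -1.0625.
Since 35.062 cm > 19 cm, the first image lies past the second lens and serves as a virtual object: d_o2 = L - d_i1 = -16.062 cm.
Second lens: d_i2 = 1/(1/(-15) - 1/(-16.062)) = -226.765 cm.
m_2 = -(-226.765)/(-16.062) = -14.1176.
Total m = m_1 x m_2 = (-1.0625)(-14.1176) = 15.0000.

15.0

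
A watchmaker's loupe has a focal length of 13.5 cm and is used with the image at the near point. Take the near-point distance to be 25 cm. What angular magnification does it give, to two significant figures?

M = 1 + D/f = 1 + 25/13.5 = 2.852.

2.9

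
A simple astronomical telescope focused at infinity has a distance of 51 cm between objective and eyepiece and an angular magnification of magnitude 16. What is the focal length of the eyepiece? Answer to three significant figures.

In normal adjustment the tube length equals f_obj + f_eye and |M| = f_obj/f_eye.
So f_obj = 16 f_eye and 16 f_eye + f_eye = 51 cm, giving f_eye = 51/17 = 3.000 cm and f_obj = 48.000 cm.

3.00 cm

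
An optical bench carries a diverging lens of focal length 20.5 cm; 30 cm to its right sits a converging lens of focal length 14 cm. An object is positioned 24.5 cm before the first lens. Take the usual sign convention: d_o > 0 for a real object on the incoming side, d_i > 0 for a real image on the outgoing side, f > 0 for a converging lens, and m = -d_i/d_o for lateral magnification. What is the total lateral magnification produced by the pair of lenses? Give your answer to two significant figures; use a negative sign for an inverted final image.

Applying the thin-lens equation to the first lens, 1/(-20.5) = 1/24.5 + 1/d_i1, which gives d_i1 = -11.161 cm.
Its lateral magnification is m_1 = -d_i1/d_o1 = -(-11.161)/24.5 = 0.4556.
The intermediate image is virtual, 11.161 cm to the left of lens 1, so d_o2 = L - d_i1 = 30 - (-11.161) = 41.161 cm.
Applying the thin-lens equation again with f_2 = 14 cm and d_o2 = 41.161 cm gives d_i2 = 21.216 cm.
m_2 = -(21.216)/(41.161) = -0.5154.
Total m = m_1 x m_2 = (0.4556)(-0.5154) = -0.2348.

-0.23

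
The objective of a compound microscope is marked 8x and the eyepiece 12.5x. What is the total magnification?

100

The overall magnification of a compound microscope is the product of the objective and eyepiece magnifications:
M = M_obj x M_eye = 8 x 12.5 = 100.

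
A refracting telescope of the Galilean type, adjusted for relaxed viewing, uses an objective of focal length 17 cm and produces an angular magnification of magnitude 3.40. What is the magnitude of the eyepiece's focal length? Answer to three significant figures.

5.00 cm

|M| = f_obj/|f_eye|, so |f_eye| = f_obj/|M| = 17/3.4 = 5.000 cm.
(The eyepiece is diverging, so its signed focal length is -5.000 cm.)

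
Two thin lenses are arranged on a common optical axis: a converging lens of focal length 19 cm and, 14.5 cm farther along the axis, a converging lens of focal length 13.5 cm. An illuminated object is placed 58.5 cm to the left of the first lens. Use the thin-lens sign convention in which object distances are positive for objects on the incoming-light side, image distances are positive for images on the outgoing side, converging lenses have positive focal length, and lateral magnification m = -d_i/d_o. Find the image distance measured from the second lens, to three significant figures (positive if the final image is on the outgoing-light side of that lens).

6.78 cm

Applying the thin-lens equation to the first lens, 1/19 = 1/58.5 + 1/d_i1, which gives d_i1 = 28.139 cm.
This image would form 28.139 cm past lens 1, i.e. 13.639 cm beyond lens 2, so it is a virtual object for lens 2: d_o2 = 14.5 - 28.139 = -13.639 cm.
Applying the thin-lens equation again with f_2 = 13.5 cm and d_o2 = -13.639 cm gives d_i2 = 6.785 cm.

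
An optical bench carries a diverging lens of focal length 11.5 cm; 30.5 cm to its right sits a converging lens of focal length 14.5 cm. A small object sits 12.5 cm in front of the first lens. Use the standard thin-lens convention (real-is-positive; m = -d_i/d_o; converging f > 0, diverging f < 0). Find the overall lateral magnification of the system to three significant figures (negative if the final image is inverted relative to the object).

-0.316

Applying the thin-lens equation to the first lens, 1/(-11.5) = 1/12.5 + 1/d_i1, which gives d_i1 = -5.990 cm.
Its lateral magnification is m_1 = -d_i1/d_o1 = -(-5.990)/12.5 = 0.4792.
The intermediate image is virtual, 5.990 cm to the left of lens 1, so d_o2 = L - d_i1 = 30.5 - (-5.990) = 36.490 cm.
Applying the thin-lens equation again with f_2 = 14.5 cm and d_o2 = 36.490 cm gives d_i2 = 24.061 cm.
m_2 = -(24.061)/(36.490) = -0.6594.
The system's lateral magnification is m_1 m_2 = (0.4792)(-0.6594) = -0.3160.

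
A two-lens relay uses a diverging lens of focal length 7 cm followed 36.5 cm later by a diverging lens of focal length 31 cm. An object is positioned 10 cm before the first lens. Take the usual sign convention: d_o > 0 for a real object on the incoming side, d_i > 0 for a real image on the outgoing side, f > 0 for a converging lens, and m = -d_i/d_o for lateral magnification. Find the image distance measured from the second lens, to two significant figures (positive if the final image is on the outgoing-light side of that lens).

-18 cm

Lens 1: 1/d_i1 = 1/f_1 - 1/d_o1 = 1/(-7) - 1/10 = -0.24286 cm^-1, so d_i1 = -4.118 cm.
With d_i1 < 0 the first image is virtual and lies on the object side; the object distance for lens 2 is d_o2 = 36.5 - (-4.118) = 40.618 cm.
Lens 2: 1/d_i2 = 1/f_2 - 1/d_o2 = 1/(-31) - 1/(40.618) = -0.05688 cm^-1, so d_i2 = -17.582 cm.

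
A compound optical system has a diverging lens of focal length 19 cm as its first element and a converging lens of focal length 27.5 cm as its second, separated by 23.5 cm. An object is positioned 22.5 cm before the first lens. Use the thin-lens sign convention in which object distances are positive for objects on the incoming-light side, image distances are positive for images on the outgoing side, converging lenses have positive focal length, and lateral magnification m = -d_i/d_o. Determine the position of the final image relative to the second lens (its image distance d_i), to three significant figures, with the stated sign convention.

148 cm

First lens: d_i1 = 1/(1/(-19) - 1/22.5) = -10.301 cm.
The intermediate image is virtual, 10.301 cm to the left of lens 1, so d_o2 = L - d_i1 = 23.5 - (-10.301) = 33.801 cm.
Second lens: d_i2 = 1/(1/27.5 - 1/(33.801)) = 147.517 cm.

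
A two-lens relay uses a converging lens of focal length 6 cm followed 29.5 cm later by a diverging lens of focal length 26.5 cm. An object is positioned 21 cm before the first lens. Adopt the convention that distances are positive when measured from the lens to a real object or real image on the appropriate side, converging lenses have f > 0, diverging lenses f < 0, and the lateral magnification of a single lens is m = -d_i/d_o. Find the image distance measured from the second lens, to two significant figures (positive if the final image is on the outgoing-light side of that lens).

First lens: d_i1 = 1/(1/6 - 1/21) = 8.400 cm.
That image sits 21.100 cm in front of the second lens, so d_o2 = 21.100 cm.
Second lens: d_i2 = 1/(1/(-26.5) - 1/(21.100)) = -11.747 cm.

-12 cm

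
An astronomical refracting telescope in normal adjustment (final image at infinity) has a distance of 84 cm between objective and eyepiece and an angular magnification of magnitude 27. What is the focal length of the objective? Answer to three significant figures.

In normal adjustment the tube length equals f_obj + f_eye and |M| = f_obj/f_eye.
So f_obj = 27 f_eye and 27 f_eye + f_eye = 84 cm, giving f_eye = 84/28 = 3.000 cm and f_obj = 81.000 cm.

81.0 cm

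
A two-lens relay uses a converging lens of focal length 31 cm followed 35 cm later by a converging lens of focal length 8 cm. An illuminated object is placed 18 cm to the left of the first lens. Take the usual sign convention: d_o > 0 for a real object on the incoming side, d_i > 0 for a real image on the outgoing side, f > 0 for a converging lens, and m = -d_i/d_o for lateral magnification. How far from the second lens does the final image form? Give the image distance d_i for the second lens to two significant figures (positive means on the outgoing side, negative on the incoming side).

Lens 1: 1/d_i1 = 1/f_1 - 1/d_o1 = 1/31 - 1/18 = -0.02330 cm^-1, so d_i1 = -42.923 cm.
The intermediate image is virtual, 42.923 cm to the left of lens 1, so d_o2 = L - d_i1 = 35 - (-42.923) = 77.923 cm.
Lens 2: 1/d_i2 = 1/f_2 - 1/d_o2 = 1/8 - 1/(77.923) = 0.11217 cm^-1, so d_i2 = 8.915 cm.

8.9 cm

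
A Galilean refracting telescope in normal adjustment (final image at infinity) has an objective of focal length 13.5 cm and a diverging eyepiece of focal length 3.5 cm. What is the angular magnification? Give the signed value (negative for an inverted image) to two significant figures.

M = -f_obj/f_eye = -13.5/(-3.5) = 3.857.

3.9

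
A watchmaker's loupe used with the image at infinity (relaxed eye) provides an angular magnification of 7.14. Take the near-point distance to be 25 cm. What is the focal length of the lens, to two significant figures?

3.5 cm

For the image at infinity, M = D/f.
f = D/M = 25/7.14 = 3.501 cm.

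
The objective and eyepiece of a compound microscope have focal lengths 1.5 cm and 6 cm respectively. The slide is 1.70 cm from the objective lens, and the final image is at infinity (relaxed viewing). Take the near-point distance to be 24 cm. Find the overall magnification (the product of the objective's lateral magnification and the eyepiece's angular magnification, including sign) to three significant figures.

-30.0

Objective: 1/d_i = 1/f_obj - 1/d_o = 1/1.5 - 1/1.70 = 0.07843 cm^-1, so d_i = 12.750 cm.
m_obj = -d_i/d_o = -12.750/1.70 = -7.500.
Eyepiece angular magnification (image at infinity): M_eye = D/f_e = 24/6 = 4.000.
Overall M = m_obj x M_eye = (-7.500)(4.000) = -30.00.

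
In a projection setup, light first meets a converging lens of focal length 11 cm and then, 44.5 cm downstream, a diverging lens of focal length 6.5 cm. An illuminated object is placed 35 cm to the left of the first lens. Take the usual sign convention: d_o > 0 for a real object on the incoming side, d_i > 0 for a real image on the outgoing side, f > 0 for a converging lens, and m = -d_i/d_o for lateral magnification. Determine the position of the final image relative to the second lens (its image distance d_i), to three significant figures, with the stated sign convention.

Lens 1: 1/d_i1 = 1/f_1 - 1/d_o1 = 1/11 - 1/35 = 0.06234 cm^-1, so d_i1 = 16.042 cm.
That image sits 28.458 cm in front of the second lens, so d_o2 = 28.458 cm.
Lens 2: 1/d_i2 = 1/f_2 - 1/d_o2 = 1/(-6.5) - 1/(28.458) = -0.18899 cm^-1, so d_i2 = -5.291 cm.

-5.29 cm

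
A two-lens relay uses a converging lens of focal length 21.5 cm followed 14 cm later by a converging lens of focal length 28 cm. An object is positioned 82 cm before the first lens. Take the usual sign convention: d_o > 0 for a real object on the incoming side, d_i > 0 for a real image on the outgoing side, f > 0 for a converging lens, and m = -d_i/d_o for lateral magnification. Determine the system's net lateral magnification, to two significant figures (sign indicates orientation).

-0.23

Lens 1: 1/d_i1 = 1/f_1 - 1/d_o1 = 1/21.5 - 1/82 = 0.03432 cm^-1, so d_i1 = 29.140 cm.
m_1 = -(29.140)/82 = -0.3554.
This image would form 29.140 cm past lens 1, i.e. 15.140 cm beyond lens 2, so it is a virtual object for lens 2: d_o2 = 14 - 29.140 = -15.140 cm.
Lens 2: 1/d_i2 = 1/f_2 - 1/d_o2 = 1/28 - 1/(-15.140) = 0.10176 cm^-1, so d_i2 = 9.827 cm.
m_2 = -(9.827)/(-15.140) = 0.6490.
The system's lateral magnification is m_1 m_2 = (-0.3554)(0.6490) = -0.2307.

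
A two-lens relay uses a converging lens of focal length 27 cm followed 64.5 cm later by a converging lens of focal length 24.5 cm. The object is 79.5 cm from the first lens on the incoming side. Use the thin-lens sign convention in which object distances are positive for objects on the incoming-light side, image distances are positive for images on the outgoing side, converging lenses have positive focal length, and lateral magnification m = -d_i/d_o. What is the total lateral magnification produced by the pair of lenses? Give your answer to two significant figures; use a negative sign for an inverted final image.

-14

Lens 1: 1/d_i1 = 1/f_1 - 1/d_o1 = 1/27 - 1/79.5 = 0.02446 cm^-1, so d_i1 = 40.886 cm.
m_1 = -(40.886)/79.5 = -0.5143.
Object distance for lens 2: d_o2 = 64.5 - 40.886 = 23.614 cm.
Lens 2: 1/d_i2 = 1/f_2 - 1/d_o2 = 1/24.5 - 1/(23.614) = -0.00153 cm^-1, so d_i2 = -653.202 cm.
m_2 = -(-653.202)/(23.614) = 27.6613.
Overall magnification: m = m_1 m_2 = -14.2258.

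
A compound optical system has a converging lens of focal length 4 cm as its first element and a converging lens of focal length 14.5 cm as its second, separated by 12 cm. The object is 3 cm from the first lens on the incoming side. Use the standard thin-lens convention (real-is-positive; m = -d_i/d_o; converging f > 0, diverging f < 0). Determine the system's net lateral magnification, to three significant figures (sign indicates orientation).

-6.11

Applying the thin-lens equation to the first lens, 1/4 = 1/3 + 1/d_i1, which gives d_i1 = -12.000 cm.
Its lateral magnification is m_1 = -d_i1/d_o1 = -(-12.000)/3 = 4.0000.
With d_i1 < 0 the first image is virtual and lies on the object side; the object distance for lens 2 is d_o2 = 12 - (-12.000) = 24.000 cm.
Applying the thin-lens equation again with f_2 = 14.5 cm and d_o2 = 24.000 cm gives d_i2 = 36.632 cm.
m_2 = -(36.632)/(24.000) = -1.5263.
The system's lateral magnification is m_1 m_2 = (4.0000)(-1.5263) = -6.1053.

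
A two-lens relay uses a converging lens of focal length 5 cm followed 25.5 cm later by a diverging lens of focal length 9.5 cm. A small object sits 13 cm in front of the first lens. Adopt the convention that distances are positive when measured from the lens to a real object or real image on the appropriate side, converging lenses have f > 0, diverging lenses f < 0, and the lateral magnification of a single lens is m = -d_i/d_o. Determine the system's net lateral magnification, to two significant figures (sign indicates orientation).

-0.22

Applying the thin-lens equation to the first lens, 1/5 = 1/13 + 1/d_i1, which gives d_i1 = 8.125 cm.
Its lateral magnification is m_1 = -d_i1/d_o1 = -(8.125)/13 = -0.6250.
The intermediate image is 8.125 cm to the right of lens 1, so d_o2 = L - d_i1 = 25.5 - 8.125 = 17.375 cm.
Applying the thin-lens equation again with f_2 = -9.5 cm and d_o2 = 17.375 cm gives d_i2 = -6.142 cm.
m_2 = -(-6.142)/(17.375) = 0.3535.
The system's lateral magnification is m_1 m_2 = (-0.6250)(0.3535) = -0.2209.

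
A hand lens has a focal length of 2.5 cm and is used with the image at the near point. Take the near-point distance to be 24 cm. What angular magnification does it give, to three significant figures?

M = 1 + D/f = 1 + 24/2.5 = 10.600.

10.6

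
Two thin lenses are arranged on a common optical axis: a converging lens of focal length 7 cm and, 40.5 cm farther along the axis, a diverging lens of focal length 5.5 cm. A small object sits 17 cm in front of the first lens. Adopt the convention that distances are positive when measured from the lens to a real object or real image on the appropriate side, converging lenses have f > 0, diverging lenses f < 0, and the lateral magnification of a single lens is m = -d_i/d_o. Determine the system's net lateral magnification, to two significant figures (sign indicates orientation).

Lens 1: 1/d_i1 = 1/f_1 - 1/d_o1 = 1/7 - 1/17 = 0.08403 cm^-1, so d_i1 = 11.900 cm.
m_1 = -(11.900)/17 = -0.7000.
That image sits 28.600 cm in front of the second lens, so d_o2 = 28.600 cm.
Lens 2: 1/d_i2 = 1/f_2 - 1/d_o2 = 1/(-5.5) - 1/(28.600) = -0.21678 cm^-1, so d_i2 = -4.613 cm.
m_2 = -(-4.613)/(28.600) = 0.1613.
The system's lateral magnification is m_1 m_2 = (-0.7000)(0.1613) = -0.1129.

-0.11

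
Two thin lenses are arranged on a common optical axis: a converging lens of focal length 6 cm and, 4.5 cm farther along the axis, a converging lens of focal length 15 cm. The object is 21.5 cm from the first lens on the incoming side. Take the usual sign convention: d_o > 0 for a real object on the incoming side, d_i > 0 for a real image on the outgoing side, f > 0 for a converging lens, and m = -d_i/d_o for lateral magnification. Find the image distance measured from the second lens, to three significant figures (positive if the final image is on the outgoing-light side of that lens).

3.05 cm

Applying the thin-lens equation to the first lens, 1/6 = 1/21.5 + 1/d_i1, which gives d_i1 = 8.323 cm.
Since 8.323 cm > 4.5 cm, the first image lies past the second lens and serves as a virtual object: d_o2 = L - d_i1 = -3.823 cm.
Applying the thin-lens equation again with f_2 = 15 cm and d_o2 = -3.823 cm gives d_i2 = 3.046 cm.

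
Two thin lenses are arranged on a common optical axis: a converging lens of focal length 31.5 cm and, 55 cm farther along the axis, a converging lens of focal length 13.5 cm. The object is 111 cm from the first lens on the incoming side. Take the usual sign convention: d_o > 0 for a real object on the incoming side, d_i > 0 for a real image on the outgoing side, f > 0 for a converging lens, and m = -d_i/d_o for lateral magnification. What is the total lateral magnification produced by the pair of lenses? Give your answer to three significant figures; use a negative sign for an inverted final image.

-2.16

Lens 1: 1/d_i1 = 1/f_1 - 1/d_o1 = 1/31.5 - 1/111 = 0.02274 cm^-1, so d_i1 = 43.981 cm.
m_1 = -(43.981)/111 = -0.3962.
That image sits 11.019 cm in front of the second lens, so d_o2 = 11.019 cm.
Lens 2: 1/d_i2 = 1/f_2 - 1/d_o2 = 1/13.5 - 1/(11.019) = -0.01668 cm^-1, so d_i2 = -59.954 cm.
m_2 = -(-59.954)/(11.019) = 5.4411.
The system's lateral magnification is m_1 m_2 = (-0.3962)(5.4411) = -2.1559.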